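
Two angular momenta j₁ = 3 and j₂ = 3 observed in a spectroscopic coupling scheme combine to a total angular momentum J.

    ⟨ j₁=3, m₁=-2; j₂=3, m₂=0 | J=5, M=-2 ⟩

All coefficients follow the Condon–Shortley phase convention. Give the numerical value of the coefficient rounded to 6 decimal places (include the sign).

−√(1/3) ≈ -0.577350

triangle: 1!×5!×5!/12! = 14400/479001600
(j±m)!: 1!×5!×3!×3!×3!×7! = 130636800
prefactor² = (2J+1)×Δ×N² = 43200
  k=0: +1/(0!×1!×5!×3!×0!×2!) = 1/1440
  k=1: −1/(1!×0!×4!×2!×1!×3!) = -1/288
Σ = -1/360  ⇒  CG² = 43200×(-1/360)² = 1/3
CG = −√(1/3) = -0.577350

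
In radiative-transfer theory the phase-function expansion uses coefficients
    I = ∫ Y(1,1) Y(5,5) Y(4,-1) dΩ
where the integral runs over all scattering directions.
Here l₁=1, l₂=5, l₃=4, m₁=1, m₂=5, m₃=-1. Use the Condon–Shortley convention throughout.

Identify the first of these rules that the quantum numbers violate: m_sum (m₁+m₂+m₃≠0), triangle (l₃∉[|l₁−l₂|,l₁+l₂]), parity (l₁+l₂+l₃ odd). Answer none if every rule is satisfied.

m₁+m₂+m₃ = 1 + 5 − 1 = 5  ✗
triangle: |1−5|=4 ≤ l₃=4 ≤ 1+5=6
parity: l₁+l₂+l₃ = 10 is even

m_sum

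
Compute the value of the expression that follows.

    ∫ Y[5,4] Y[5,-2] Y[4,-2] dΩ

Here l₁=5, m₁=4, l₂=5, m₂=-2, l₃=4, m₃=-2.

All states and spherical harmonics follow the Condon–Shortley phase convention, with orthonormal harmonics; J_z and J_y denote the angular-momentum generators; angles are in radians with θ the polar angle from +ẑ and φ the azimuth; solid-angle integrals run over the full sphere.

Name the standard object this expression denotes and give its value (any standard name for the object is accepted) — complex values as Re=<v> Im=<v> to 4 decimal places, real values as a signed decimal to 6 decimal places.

Gaunt coefficient, +0.118854

This is a Gaunt coefficient — the integral of a triple product of spherical harmonics over the sphere.
Checks pass: Σm=0; 14 even; l₃=4∈[0,10].
(2·5+1)(2·5+1)(2·4+1) = 1089
Δ: 6! 4! 4! / 15! → 1/3153150
sum: t=1:−1/69120 t=2:+1/1728 t=3:−1/576 t=4:+1/1728 t=5:−1/69120 = -7/11520
3j²(5 5 4; 0 0 0) = Δ·Π!·Σ² = 2/143  (sign -1)
sum: t=0:+1/25920 t=1:−1/11520 = -1/20736
3j²(5 5 4; 4 -2 -2) = Δ·Π!·Σ² = 5/429  (sign -1)
combine: 4πI² = 1089·2/143·5/429 = 30/169
take √, sign +1: I = 0.11885360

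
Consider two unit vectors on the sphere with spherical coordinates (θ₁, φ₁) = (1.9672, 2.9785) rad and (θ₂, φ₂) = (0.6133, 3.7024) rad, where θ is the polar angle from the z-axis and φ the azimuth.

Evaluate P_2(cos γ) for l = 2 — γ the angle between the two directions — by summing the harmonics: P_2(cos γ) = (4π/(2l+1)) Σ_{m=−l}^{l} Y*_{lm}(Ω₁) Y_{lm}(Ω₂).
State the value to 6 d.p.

-0.489900

Expand P_2 via completeness: Σ_{m} conj(Y_{2,m}) at Ω₁ times Y_{2,m} at Ω₂ —
  m=-2: (+0.311359-0.105323i) × (+0.055566-0.115271i) = +0.005160-0.041743i  (running Σ = +0.005160-0.041743i)
  m=-1: (+0.271502-0.044677i) × (-0.307921+0.193398i) = -0.074961+0.066265i  (running Σ = -0.069801+0.024522i)
  m=0: (-0.174340-0.000000i) × (+0.317334+0.000000i) = -0.055324-0.000000i  (running Σ = -0.125125+0.024522i)
  m=1: (-0.271502-0.044677i) × (+0.307921+0.193398i) = -0.074961-0.066265i  (running Σ = -0.200085-0.041743i)
  m=2: (+0.311359+0.105323i) × (+0.055566+0.115271i) = +0.005160+0.041743i  (running Σ = -0.194925+0.000000i)
Total Σ_m = -0.194925+0.000000i. Multiply by 2.513274: -0.489900+0.000000i. P_2(cos γ) = -0.489900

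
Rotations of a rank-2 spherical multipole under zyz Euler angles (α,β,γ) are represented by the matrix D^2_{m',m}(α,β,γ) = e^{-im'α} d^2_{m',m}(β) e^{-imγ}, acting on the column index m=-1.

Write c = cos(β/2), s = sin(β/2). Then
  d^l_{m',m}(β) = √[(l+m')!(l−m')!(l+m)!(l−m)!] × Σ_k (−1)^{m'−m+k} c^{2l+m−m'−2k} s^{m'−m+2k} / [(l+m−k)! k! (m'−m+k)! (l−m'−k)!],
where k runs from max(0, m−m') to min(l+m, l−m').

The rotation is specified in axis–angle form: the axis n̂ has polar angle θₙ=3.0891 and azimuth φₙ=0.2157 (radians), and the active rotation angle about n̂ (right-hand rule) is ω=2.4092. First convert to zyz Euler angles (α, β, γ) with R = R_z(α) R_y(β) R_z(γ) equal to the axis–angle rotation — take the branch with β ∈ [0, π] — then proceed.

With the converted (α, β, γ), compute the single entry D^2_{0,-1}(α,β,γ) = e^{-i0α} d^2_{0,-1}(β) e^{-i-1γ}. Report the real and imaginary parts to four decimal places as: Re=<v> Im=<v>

Re=-0.1179 Im=-0.0179

Axis–angle → zyz. n̂ = (sinθₙcosφₙ, sinθₙsinφₙ, cosθₙ) = (+0.051253, +0.011230, -0.998623), ω = 2.4092.
R = I cosω + sinω [n̂]ₓ + (1−cosω) n̂n̂ᵀ gives
  R = [-0.738997, +0.668733, -0.081731; -0.666726, -0.743357, -0.053823; -0.096749, +0.014717, +0.995200]
β = atan2(√(R₁₃²+R₂₃²), R₃₃) = 0.098019; α = atan2(R₂₃, R₁₃) mod 2π = 3.723950; γ = atan2(R₃₂, −R₃₁) mod 2π = 0.150957
D^2_{0,-1}(3.7240,0.0980,0.1510) = e^{-i·0·3.7240}·d^2_{0,-1}(0.0980)·e^{-i·-1·0.1510}. Compute d first:
c=cos(0.098019/2)=0.998799, s=sin(0.098019/2)=0.048990; N=√[2·2·1·6]=4.898979
k∈{0,1} keeps every argument non-negative
  k=0: (−1)^1·4.8990/(2)·0.9988^3·0.0490^1 = -0.119568
  k=1: (−1)^2·4.8990/(2)·0.9988^1·0.0490^3 = +0.000288
d^2_{0,-1}(0.0980) = -0.119568 +0.000288 = -0.119280
D = (+1.000000+0.000000i)·(-0.119280)·(+0.988628+0.150385i) = -0.117924-0.017938i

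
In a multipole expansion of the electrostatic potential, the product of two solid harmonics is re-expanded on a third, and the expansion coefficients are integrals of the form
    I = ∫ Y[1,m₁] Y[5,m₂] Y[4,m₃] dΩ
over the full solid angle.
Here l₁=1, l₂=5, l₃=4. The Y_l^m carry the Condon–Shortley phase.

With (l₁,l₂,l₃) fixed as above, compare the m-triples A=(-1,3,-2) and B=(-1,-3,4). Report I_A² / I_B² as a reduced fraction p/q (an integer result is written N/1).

28/1

Shared (l₁,l₂,l₃)=(1,5,4): N and (l;000)² cancel in I_A²/I_B².
A: Δ = 2!·0!·8!/11! = 1/495; Racah Σ t=2..2: t=2:+1/2880 = 1/2880; ⇒ 3j(1 5 4; -1 3 -2)² = 28/495, sgn +1
B: Δ = 2!·0!·8!/11! = 1/495; Racah Σ t=2..2: t=2:+1/80640 = 1/80640; ⇒ 3j(1 5 4; -1 -3 4)² = 1/495, sgn +1
I_A²/I_B² = (28/495)/(1/495) = 28/1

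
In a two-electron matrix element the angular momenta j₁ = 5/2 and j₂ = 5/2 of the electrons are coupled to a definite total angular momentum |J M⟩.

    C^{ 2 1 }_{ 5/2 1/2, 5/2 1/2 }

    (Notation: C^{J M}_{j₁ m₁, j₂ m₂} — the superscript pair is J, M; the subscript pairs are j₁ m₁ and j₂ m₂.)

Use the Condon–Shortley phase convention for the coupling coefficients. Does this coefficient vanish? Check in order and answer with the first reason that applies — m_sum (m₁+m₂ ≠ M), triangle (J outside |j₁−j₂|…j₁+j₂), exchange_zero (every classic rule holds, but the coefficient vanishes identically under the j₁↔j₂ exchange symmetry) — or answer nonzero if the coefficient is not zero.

exchange_zero

m-sum: m₁+m₂ = 1/2+1/2 = 1, M = 1  ✓
triangle: |j₁−j₂| = 0 ≤ J = 2 ≤ j₁+j₂ = 5  ✓
exchange: j₁=j₂ and m₁=m₂, and (−1)^(j₁+j₂−J) = (−1)^3 = −1 forces ⟨j₁m₁;j₂m₂|JM⟩ = −⟨j₂m₂;j₁m₁|JM⟩ = −⟨j₁m₁;j₂m₂|JM⟩ ⇒ the coefficient vanishes identically
Racah sum check: Σ_k collapses to 0 ⇒ CG = 0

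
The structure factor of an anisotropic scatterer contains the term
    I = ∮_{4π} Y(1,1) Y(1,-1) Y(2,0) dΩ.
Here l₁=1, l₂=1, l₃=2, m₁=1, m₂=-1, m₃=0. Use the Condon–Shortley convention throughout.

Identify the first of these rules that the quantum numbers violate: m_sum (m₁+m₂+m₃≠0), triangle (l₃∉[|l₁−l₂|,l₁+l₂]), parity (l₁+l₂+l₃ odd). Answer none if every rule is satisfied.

none

azimuthal sum: 1 − 1 + 0 = 0  ✓
0 ≤ 2 ≤ 2 (triangle on l)  ✓
L = 1 + 1 + 2 = 4 (even)  ✓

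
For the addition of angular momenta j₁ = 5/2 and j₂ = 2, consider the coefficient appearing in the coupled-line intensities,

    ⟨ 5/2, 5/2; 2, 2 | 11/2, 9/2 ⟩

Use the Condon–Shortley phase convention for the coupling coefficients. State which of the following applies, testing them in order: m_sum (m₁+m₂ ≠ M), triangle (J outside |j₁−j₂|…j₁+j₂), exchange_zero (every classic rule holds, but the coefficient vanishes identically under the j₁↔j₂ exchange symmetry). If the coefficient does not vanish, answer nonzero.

m-sum: m₁+m₂ = 5/2+2 = 9/2, M = 9/2  ✓
triangle: need |j₁−j₂| ≤ J ≤ j₁+j₂, i.e. J ∈ [1/2, 9/2]; J = 11/2 is outside ✗ ⇒ coefficient is 0

triangle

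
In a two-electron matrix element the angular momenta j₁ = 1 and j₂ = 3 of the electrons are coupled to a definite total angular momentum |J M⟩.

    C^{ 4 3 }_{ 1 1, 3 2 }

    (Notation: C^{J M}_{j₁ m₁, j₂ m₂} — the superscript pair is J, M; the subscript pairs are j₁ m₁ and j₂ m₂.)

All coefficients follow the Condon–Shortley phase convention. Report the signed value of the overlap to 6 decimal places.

j₁+j₂−J=0  J+j₁−j₂=2  J−j₁+j₂=6  j₁+j₂+J+1=9
(j₁±m₁, j₂±m₂, J±M) = (2,0,5,1,7,1)
P² = 43200
sum k=0..0:
  [0] +1/240 = 1/240
S = 1/240
C² = P²·S² = 3/4 ; C = +0.866025

+0.866025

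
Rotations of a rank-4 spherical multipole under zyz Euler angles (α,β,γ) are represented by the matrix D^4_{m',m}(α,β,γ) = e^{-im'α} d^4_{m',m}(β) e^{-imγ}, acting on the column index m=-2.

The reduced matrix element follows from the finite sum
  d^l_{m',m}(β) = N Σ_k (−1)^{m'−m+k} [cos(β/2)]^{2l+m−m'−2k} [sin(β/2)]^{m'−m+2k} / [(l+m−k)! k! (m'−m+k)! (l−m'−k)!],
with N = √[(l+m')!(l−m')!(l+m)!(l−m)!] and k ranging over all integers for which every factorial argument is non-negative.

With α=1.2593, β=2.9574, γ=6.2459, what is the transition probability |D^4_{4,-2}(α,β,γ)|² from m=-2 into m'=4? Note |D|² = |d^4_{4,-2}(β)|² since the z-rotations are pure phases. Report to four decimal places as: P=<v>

Split into d^4_{4,-2}(β=2.9574) × two z-phases.
c=cos(2.957400/2)=0.091966, s=sin(2.957400/2)=0.995762; N=√[40320·1·2·720]=7619.763776
The bounds max(0,m−m')=0 and min(l+m,l−m')=0 give 1 term
  k=0: (−1)^6·7619.7638/(1440)·0.0920^2·0.9958^6 = +0.043628
d^4_{4,-2}(2.9574) = +0.043628
|D^4_{4,-2}|² = |d^4_{4,-2}(β)|² = (+0.043628)² = 0.001903 (the z-rotation phases have unit modulus)

P=0.0019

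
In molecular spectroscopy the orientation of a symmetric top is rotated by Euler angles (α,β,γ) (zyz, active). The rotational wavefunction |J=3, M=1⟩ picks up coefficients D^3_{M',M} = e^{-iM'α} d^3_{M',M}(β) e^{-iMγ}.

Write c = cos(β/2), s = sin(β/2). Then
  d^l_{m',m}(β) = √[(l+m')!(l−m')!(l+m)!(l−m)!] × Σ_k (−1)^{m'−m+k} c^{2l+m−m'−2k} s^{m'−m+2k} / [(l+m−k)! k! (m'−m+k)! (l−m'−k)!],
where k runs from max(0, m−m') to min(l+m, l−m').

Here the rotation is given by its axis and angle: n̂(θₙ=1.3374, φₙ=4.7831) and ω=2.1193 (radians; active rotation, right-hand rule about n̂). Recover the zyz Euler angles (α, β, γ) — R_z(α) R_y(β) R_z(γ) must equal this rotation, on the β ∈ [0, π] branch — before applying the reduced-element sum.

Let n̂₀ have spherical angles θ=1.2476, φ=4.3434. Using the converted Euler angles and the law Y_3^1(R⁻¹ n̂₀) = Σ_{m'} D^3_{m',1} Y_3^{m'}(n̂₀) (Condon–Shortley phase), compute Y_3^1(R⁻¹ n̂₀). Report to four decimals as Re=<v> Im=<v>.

Re=-0.0229 Im=0.0503

Axis–angle → zyz. n̂ = (sinθₙcosφₙ, sinθₙsinφₙ, cosθₙ) = (+0.068736, -0.970455, +0.231283), ω = 2.1193.
R = I cosω + sinω [n̂]ₓ + (1−cosω) n̂n̂ᵀ gives
  R = [-0.514223, -0.298842, -0.803908; +0.095868, +0.911429, -0.400134; +0.852282, -0.282827, -0.440028]
β = atan2(√(R₁₃²+R₂₃²), R₃₃) = 2.026426; α = atan2(R₂₃, R₁₃) mod 2π = 3.603427; γ = atan2(R₃₂, −R₃₁) mod 2π = 3.462005
Need the full column D^3_{m',1} for m'=−3..3 at α=3.6034, β=2.0264, γ=3.4620.
cos(β/2)=0.529137, sin(β/2)=0.848536
d^3_{-3,1}: single k=4 term ⇒ +0.562165;  D = +0.272327+0.491801i
d^3_{-2,1}: k∈[3..4] ⇒ +0.572461 -0.736072 = -0.163611;  D = +0.134733+0.092821i
d^3_{-1,1}: k∈[2..4] ⇒ +0.338661 -1.161203 +0.373270 = -0.449273;  D = -0.444787-0.063325i
d^3_{0,1}: k∈[1..3] ⇒ +0.121928 -0.940650 +0.806327 = -0.012395;  D = +0.011764-0.003904i
d^3_{1,1}: k∈[0..2] ⇒ +0.021949 -0.451548 +0.870902 = +0.441303;  D = +0.313030-0.311064i
d^3_{2,1}: k∈[0..1] ⇒ -0.111304 +0.572461 = +0.461157;  D = -0.148001+0.436763i
d^3_{3,1}: single k=0 term ⇒ +0.218605;  D = -0.029448-0.216612i
Y_3^{m'}(θ=1.2476,φ=4.3434) and Σ D·Y over m':
  (+0.2723+0.4918i)·(+0.3181-0.1591i)  (+0.1347+0.0928i)·(-0.2159-0.1963i)  (-0.4448-0.0633i)·(+0.0548-0.1417i)  (+0.0118-0.0039i)·(-0.2958+0.0000i)  (+0.3130-0.3111i)·(-0.0548-0.1417i)  (-0.1480+0.4368i)·(-0.2159+0.1963i)  (-0.0294-0.2166i)·(-0.3181-0.1591i)
Y_3^1(R⁻¹ n̂) = -0.022905+0.050252i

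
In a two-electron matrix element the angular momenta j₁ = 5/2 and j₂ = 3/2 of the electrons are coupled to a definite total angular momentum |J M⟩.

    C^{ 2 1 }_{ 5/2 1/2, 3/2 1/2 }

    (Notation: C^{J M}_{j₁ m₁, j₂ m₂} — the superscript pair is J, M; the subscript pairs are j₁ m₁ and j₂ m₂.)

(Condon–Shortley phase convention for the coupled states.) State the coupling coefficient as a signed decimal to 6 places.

√[5·2!3!1!/7! · 3!2!2!1!3!1!] = √(12/7)
  +(−1)^1/∏(1,1,1,1,2,0)! = -1/2  (running -1/2)
  +(−1)^2/∏(2,0,0,0,3,1)! = 1/12  (running -5/12)
⟨..|..⟩ = √(12/7)·(-5/12) = -0.545545

-0.545545  (= −√(25/84))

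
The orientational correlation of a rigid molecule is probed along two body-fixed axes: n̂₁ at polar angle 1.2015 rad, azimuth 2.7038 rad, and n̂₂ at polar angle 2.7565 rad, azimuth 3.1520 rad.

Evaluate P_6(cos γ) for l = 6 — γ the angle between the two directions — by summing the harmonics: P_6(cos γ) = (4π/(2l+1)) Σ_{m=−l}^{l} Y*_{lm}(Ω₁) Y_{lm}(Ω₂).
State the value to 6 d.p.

-0.310182

Term-by-term m-sum for l=6 (normalisation 4π/13 = 0.966644):
  term(m=-6) = -0.00039 - 0.00019j   from Y*(Ω₁)=-0.27660 - 0.15648j, Y(Ω₂)=0.00135 - 0.00008j
  term(m=-5) = 0.00307 + 0.00387j   from Y*(Ω₁)=0.24694 + 0.34724j, Y(Ω₂)=0.01158 - 0.00060j
  term(m=-4) = -0.00154 - 0.00684j   from Y*(Ω₁)=-0.02097 - 0.11501j, Y(Ω₂)=0.05996 - 0.00250j
  term(m=-3) = 0.01383 - 0.06008j   from Y*(Ω₁)=0.07607 - 0.28895j, Y(Ω₂)=0.20623 - 0.00644j
  term(m=-2) = -0.06307 + 0.07890j   from Y*(Ω₁)=-0.14244 + 0.17076j, Y(Ω₂)=0.45415 - 0.00945j
  term(m=-1) = -0.10589 + 0.05092j   from Y*(Ω₁)=-0.20743 + 0.09709j, Y(Ω₂)=0.51302 - 0.00534j
  term(m=+0) = -0.01287 + 0.00000j   from Y*(Ω₁)=0.24437 + 0.00000j, Y(Ω₂)=-0.05268 + 0.00000j
  term(m=+1) = -0.10589 - 0.05092j   from Y*(Ω₁)=0.20743 + 0.09709j, Y(Ω₂)=-0.51302 - 0.00534j
  term(m=+2) = -0.06307 - 0.07890j   from Y*(Ω₁)=-0.14244 - 0.17076j, Y(Ω₂)=0.45415 + 0.00945j
  term(m=+3) = 0.01383 + 0.06008j   from Y*(Ω₁)=-0.07607 - 0.28895j, Y(Ω₂)=-0.20623 - 0.00644j
  term(m=+4) = -0.00154 + 0.00684j   from Y*(Ω₁)=-0.02097 + 0.11501j, Y(Ω₂)=0.05996 + 0.00250j
  term(m=+5) = 0.00307 - 0.00387j   from Y*(Ω₁)=-0.24694 + 0.34724j, Y(Ω₂)=-0.01158 - 0.00060j
  term(m=+6) = -0.00039 + 0.00019j   from Y*(Ω₁)=-0.27660 + 0.15648j, Y(Ω₂)=0.00135 + 0.00008j
Total Σ_m = -0.32089 + 0.00000j. Multiply by 0.966644: -0.31018 + 0.00000j. P_6(cos γ) = -0.310182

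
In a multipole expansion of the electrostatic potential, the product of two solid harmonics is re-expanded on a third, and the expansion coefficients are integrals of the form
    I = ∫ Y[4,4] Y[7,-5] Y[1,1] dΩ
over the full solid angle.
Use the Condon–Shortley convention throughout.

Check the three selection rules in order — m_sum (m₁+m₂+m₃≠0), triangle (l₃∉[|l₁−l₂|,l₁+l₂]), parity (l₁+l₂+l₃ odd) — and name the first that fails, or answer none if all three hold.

triangle

Σmᵢ = 0  ✓
l₃∈[|l₁−l₂|,l₁+l₂]=[3,11] required, l₃=1 fails  ✗
Σlᵢ = 12 ⇒ even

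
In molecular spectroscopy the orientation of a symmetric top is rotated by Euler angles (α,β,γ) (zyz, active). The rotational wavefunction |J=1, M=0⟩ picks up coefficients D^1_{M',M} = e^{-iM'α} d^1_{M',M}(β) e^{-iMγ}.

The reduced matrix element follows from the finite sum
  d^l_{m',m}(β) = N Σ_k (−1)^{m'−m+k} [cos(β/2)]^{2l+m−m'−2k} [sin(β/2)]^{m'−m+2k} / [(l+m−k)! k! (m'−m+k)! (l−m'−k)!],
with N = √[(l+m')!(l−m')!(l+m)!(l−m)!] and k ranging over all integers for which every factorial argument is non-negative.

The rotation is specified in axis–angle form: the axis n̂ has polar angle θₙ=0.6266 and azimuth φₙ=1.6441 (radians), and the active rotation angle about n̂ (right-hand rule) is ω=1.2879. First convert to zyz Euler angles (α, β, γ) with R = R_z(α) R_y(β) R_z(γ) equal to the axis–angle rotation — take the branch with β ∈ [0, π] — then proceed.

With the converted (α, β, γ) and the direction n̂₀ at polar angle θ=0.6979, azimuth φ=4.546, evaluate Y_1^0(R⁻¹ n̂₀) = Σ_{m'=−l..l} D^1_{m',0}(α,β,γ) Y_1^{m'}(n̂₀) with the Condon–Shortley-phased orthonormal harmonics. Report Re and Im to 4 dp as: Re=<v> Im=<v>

Re=0.1352 Im=0.0000

Axis–angle → zyz. n̂ = (sinθₙcosφₙ, sinθₙsinφₙ, cosθₙ) = (-0.042946, +0.584819, +0.810026), ω = 1.2879.
R = I cosω + sinω [n̂]ₓ + (1−cosω) n̂n̂ᵀ gives
  R = [+0.280468, -0.795933, +0.536496; +0.759723, +0.525683, +0.382725; -0.586650, +0.300247, +0.752126]
β = atan2(√(R₁₃²+R₂₃²), R₃₃) = 0.719514; α = atan2(R₂₃, R₁₃) mod 2π = 0.619649; γ = atan2(R₃₂, −R₃₁) mod 2π = 0.473042
Need the full column D^1_{m',0} for m'=−1..1 at α=0.6196, β=0.7195, γ=0.4730.
cos(β/2)=0.935982, sin(β/2)=0.352047
d^1_{-1,0}: single k=1 term ⇒ +0.465997;  D = +0.379360+0.270628i
d^1_{0,0}: k∈[0..1] ⇒ +0.876063 -0.123937 = +0.752126;  D = +0.752126+0.000000i
d^1_{1,0}: single k=0 term ⇒ -0.465997;  D = -0.379360+0.270628i
Y_1^{m'}(θ=0.6979,φ=4.546) and Σ D·Y over m':
  (+0.3794+0.2706i)·(-0.0368+0.2190i)  (+0.7521+0.0000i)·(+0.3744+0.0000i)  (-0.3794+0.2706i)·(+0.0368+0.2190i)
Y_1^0(R⁻¹ n̂) = +0.135161+0.000000i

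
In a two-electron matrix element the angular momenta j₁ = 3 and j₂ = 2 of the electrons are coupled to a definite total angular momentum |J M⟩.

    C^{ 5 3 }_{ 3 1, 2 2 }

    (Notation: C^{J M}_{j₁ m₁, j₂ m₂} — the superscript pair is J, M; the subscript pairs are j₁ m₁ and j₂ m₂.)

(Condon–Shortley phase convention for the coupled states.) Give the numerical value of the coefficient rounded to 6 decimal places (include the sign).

√[11·0!6!4!/11! · 4!2!4!0!8!2!] = √(442368)
  +(−1)^0/∏(0,0,2,4,4,0)! = 1/1152  (running 1/1152)
⟨..|..⟩ = √(442368)·(1/1152) = +0.577350

+√(1/3) ≈ +0.577350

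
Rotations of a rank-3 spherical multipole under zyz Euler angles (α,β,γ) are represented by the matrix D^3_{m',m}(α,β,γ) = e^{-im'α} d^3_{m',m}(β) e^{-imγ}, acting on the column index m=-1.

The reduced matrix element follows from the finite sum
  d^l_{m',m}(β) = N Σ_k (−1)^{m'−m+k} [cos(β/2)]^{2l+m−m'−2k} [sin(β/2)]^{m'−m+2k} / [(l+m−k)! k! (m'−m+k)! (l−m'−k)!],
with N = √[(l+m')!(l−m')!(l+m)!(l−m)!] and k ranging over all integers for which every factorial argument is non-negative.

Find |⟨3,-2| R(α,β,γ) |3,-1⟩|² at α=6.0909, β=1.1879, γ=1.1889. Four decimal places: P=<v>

P=0.0037

Split into d^3_{-2,-1}(β=1.1879) × two z-phases.
c=cos(1.187900/2)=0.828737, s=sin(1.187900/2)=0.559639; N=√[1·120·2·24]=75.894664
k: max(0,(-1)−(-2))=1 … min(3+(-1),3−(-2))=2
  k=1: (−1)^0·75.8947/(24)·0.8287^5·0.5596^1 = +0.691816
  k=2: (−1)^1·75.8947/(12)·0.8287^3·0.5596^3 = -0.630962
d^3_{-2,-1}(1.1879) = +0.691816 -0.630962 = +0.060854
|D^3_{-2,-1}|² = |d^3_{-2,-1}(β)|² = (+0.060854)² = 0.003703 (the z-rotation phases have unit modulus)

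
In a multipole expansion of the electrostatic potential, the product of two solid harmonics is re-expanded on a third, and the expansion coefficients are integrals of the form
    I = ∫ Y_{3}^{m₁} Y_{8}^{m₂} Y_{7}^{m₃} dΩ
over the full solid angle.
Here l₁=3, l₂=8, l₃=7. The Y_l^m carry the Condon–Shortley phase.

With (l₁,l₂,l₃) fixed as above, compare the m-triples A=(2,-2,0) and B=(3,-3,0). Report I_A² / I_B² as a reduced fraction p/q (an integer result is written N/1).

25/99

Shared (l₁,l₂,l₃)=(3,8,7): N and (l;000)² cancel in I_A²/I_B².
A: Δ = 4!·2!·12!/19! = 1/5290740; Racah Σ t=0..1: t=0:+1/12441600 t=1:−1/7257600 = -1/17418240; ⇒ 3j(3 8 7; 2 -2 0)² = 125/25194, sgn +1
B: Δ = 4!·2!·12!/19! = 1/5290740; Racah Σ t=0..0: t=0:+1/29030400 = 1/29030400; ⇒ 3j(3 8 7; 3 -3 0)² = 165/8398, sgn -1
I_A²/I_B² = (125/25194)/(165/8398) = 25/99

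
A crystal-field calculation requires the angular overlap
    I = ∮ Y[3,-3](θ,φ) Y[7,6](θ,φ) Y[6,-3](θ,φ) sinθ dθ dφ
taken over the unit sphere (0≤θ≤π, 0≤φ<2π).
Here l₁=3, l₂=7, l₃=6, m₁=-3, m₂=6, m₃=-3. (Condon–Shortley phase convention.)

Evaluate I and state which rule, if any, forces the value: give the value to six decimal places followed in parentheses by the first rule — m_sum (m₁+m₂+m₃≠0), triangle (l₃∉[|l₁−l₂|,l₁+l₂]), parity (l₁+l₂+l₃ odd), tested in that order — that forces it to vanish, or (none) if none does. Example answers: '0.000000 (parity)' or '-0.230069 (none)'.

-0.153803 (none)

Checks pass: Σm=0; 16 even; l₃=6∈[4,10].
(2·3+1)(2·7+1)(2·6+1) = 1365
Δ: 4! 2! 10! / 17! → 1/2042040
sum: t=1:−1/207360 t=2:+1/57600 t=3:−1/207360 = 1/129600
3j²(3 7 6; 0 0 0) = Δ·Π!·Σ² = 168/12155  (sign +1)
sum: t=4:+1/17418240 = 1/17418240
3j²(3 7 6; -3 6 -3) = Δ·Π!·Σ² = 15/952  (sign -1)
combine: 4πI² = 1365·168/12155·15/952 = 945/3179
take √, sign -1: I = -0.15380332
No selection rule forces the value: the integral is nonzero (none).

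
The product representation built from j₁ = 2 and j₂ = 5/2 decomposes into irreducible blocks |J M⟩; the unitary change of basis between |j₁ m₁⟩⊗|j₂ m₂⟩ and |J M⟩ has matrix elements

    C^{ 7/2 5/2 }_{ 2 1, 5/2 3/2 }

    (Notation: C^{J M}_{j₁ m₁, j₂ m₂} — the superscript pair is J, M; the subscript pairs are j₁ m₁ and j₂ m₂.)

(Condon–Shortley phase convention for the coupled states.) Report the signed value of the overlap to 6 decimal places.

triangle: 1!·3!·4!/9! = 144/362880
(j±m)!: 3!·1!·4!·1!·6!·1! = 103680
prefactor² = (2J+1)·Δ·N² = 2304/7
  k=0: +1/(0!·1!·1!·4!·2!·0!) = 1/48
  k=1: −1/(1!·0!·0!·3!·3!·1!) = -1/36
Σ = -1/144  ⇒  CG² = 2304/7·(-1/144)² = 1/63
CG = −√(1/63) = -0.125988

−√(1/63) = -0.125988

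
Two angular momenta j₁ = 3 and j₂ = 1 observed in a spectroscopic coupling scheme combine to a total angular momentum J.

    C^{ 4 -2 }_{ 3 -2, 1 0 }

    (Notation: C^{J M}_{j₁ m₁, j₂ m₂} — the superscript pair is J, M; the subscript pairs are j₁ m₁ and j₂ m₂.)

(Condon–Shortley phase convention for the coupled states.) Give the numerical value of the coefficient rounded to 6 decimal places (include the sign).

j₁+j₂−J=0  J+j₁−j₂=6  J−j₁+j₂=2  j₁+j₂+J+1=9
(j₁±m₁, j₂±m₂, J±M) = (1,5,1,1,2,6)
P² = 43200/7
sum k=0..0:
  [0] +1/120 = 1/120
S = 1/120
C² = P²·S² = 3/7 ; C = +0.654654

+0.654654  (= +√(3/7))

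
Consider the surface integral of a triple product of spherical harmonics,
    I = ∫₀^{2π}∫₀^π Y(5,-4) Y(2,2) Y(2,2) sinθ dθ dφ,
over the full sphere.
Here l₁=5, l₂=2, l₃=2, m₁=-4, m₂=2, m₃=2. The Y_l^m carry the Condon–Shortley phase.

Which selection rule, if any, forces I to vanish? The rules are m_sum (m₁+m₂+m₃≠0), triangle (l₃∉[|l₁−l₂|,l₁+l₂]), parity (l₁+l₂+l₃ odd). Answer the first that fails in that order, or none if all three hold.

azimuthal sum: -4 + 2 + 2 = 0  ✓
l₃ must lie in [3,7]; have l₃=2  ✗
L = 5 + 2 + 2 = 9 (odd)

triangle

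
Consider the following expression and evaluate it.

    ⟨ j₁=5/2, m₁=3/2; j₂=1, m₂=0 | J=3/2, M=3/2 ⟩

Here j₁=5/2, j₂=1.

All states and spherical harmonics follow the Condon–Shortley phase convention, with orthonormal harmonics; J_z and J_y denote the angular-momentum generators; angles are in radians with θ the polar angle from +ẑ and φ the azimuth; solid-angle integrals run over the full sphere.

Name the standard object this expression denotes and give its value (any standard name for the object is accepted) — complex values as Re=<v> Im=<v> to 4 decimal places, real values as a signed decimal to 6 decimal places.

This is a Clebsch–Gordan (vector-coupling) coefficient.
√[4·2!3!0!/6! · 4!1!1!1!3!0!] = √(48/5)
  +(−1)^1/∏(1,1,0,0,3,0)! = -1/6  (running -1/6)
⟨..|..⟩ = √(48/5)·(-1/6) = -0.516398

Clebsch–Gordan coefficient, −√(4/15) ≈ -0.516398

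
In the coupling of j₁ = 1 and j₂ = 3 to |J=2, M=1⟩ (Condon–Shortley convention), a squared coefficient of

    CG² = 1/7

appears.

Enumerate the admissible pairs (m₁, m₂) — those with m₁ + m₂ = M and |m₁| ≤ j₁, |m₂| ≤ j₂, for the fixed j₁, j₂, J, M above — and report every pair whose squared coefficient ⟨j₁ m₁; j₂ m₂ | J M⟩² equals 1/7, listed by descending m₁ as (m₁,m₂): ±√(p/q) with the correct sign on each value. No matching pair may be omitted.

(1,0): +√(1/7)

Admissible pairs with m₁+m₂ = M = 1: (-1,2), (0,1), (1,0)
  (m₁,m₂)=(1,0): CG² = 1/7, CG = +√(1/7)   ← matches the target
  (m₁,m₂)=(0,1): CG² = 8/21, CG = −√(8/21)
  (m₁,m₂)=(-1,2): CG² = 10/21, CG = +√(10/21)
Pairs with CG² = 1/7: (1,0): +√(1/7)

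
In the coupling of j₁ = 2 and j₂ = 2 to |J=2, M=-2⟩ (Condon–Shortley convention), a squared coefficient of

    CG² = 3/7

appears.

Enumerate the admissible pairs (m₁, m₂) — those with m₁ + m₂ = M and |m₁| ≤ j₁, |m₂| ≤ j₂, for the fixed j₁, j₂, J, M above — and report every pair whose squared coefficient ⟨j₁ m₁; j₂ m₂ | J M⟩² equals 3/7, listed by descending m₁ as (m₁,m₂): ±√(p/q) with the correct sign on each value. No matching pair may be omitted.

(-1,-1): −√(3/7)

Admissible pairs with m₁+m₂ = M = -2: (-2,0), (-1,-1), (0,-2)
  (m₁,m₂)=(0,-2): CG² = 2/7, CG = +√(2/7)
  (m₁,m₂)=(-1,-1): CG² = 3/7, CG = −√(3/7)   ← matches the target
  (m₁,m₂)=(-2,0): CG² = 2/7, CG = +√(2/7)
Pairs with CG² = 3/7: (-1,-1): −√(3/7)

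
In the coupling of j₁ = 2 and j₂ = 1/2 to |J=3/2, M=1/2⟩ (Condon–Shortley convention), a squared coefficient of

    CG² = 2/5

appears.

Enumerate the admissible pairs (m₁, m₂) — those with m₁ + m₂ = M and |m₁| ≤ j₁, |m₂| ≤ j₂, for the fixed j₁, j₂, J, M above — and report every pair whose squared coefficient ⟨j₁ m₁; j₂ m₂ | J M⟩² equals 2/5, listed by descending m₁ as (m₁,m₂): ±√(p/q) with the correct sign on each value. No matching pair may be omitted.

Admissible pairs with m₁+m₂ = M = 1/2: (0,1/2), (1,-1/2)
  (m₁,m₂)=(1,-1/2): CG² = 3/5, CG = +√(3/5)
  (m₁,m₂)=(0,1/2): CG² = 2/5, CG = −√(2/5)   ← matches the target
Pairs with CG² = 2/5: (0,1/2): −√(2/5)

(0,1/2): −√(2/5)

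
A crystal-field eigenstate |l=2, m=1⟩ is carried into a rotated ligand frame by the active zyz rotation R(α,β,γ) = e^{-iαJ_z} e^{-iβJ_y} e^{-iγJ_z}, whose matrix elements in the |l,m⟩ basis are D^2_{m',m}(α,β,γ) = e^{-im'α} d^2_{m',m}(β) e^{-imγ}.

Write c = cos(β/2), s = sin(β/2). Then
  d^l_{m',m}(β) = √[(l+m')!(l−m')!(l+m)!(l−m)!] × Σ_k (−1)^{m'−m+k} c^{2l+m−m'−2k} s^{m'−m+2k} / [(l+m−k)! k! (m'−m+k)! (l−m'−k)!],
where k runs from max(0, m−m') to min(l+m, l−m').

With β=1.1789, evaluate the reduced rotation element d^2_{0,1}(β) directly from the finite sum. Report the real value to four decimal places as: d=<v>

d^2_{0,1}(β=1.1789) via the finite sum:
With c≡cos(β/2)=0.831247 and s≡sin(β/2)=0.555904, N=[2·2·6·1]^{1/2}=4.898979
k∈{1,2} keeps every argument non-negative
  k=1: (−1)^0·4.8990/(2)·0.8312^3·0.5559^1 = +0.782105
  k=2: (−1)^1·4.8990/(2)·0.8312^1·0.5559^3 = -0.349788
d^2_{0,1}(1.1789) = +0.782105 -0.349788 = +0.432317

d=0.4323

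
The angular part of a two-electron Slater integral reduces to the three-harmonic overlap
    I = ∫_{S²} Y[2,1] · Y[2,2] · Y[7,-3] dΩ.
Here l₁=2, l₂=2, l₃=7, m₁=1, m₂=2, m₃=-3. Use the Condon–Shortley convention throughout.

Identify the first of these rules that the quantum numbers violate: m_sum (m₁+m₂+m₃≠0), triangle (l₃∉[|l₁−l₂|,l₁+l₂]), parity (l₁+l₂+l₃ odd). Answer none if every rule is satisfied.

triangle

m₁+m₂+m₃ = 1 + 2 − 3 = 0  ✓
triangle: need |l₁−l₂| ≤ l₃ ≤ l₁+l₂ = [0,4]; l₃=7 is outside  ✗
parity: l₁+l₂+l₃ = 11 is odd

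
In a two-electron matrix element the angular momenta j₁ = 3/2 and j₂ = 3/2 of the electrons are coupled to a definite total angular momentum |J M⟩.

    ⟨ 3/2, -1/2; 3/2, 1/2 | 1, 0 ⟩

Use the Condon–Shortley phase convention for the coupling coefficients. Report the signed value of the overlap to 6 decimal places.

−√(1/20) = -0.223607

j₁+j₂−J=2  J+j₁−j₂=1  J−j₁+j₂=1  j₁+j₂+J+1=5
(j₁±m₁, j₂±m₂, J±M) = (1,2,2,1,1,1)
P² = 1/5
sum k=1..2:
  [1] −1/1 = -1
  [2] +1/2 = 1/2
S = -1/2
C² = P²·S² = 1/20 ; C = -0.223607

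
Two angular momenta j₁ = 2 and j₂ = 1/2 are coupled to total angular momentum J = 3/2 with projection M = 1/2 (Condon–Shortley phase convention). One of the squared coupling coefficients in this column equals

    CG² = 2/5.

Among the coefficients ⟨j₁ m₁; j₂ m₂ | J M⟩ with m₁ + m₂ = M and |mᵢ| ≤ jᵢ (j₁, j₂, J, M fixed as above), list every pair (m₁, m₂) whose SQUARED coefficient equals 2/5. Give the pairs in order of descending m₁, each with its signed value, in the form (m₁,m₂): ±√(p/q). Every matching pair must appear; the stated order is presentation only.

Admissible pairs with m₁+m₂ = M = 1/2: (0,1/2), (1,-1/2)
  (m₁,m₂)=(1,-1/2): CG² = 3/5, CG = +√(3/5)
  (m₁,m₂)=(0,1/2): CG² = 2/5, CG = −√(2/5)   ← matches the target
Pairs with CG² = 2/5: (0,1/2): −√(2/5)

(0,1/2): −√(2/5)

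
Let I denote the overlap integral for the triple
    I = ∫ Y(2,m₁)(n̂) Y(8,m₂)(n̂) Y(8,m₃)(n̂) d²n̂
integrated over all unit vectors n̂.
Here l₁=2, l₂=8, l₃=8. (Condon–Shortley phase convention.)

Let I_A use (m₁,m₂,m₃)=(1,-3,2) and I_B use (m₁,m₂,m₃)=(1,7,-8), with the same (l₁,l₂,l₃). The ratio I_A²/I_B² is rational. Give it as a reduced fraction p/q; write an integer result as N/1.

l's match ⇒ only the (l;m) 3-j factors differ between A and B.
A: triangle coeff Δ(2,8,8) = 1/348840; Σ_t [0,1]: t=0:+1/87091200 t=1:−1/174182400 = 1/174182400; (3j)²=55/7752 [(2 8 8; 1 -3 2)], sign=+1
B: triangle coeff Δ(2,8,8) = 1/348840; Σ_t [1,1]: t=1:−1/174356582400 = -1/174356582400; (3j)²=5/323 [(2 8 8; 1 7 -8)], sign=-1
I_A²/I_B² = (55/7752)/(5/323) = 11/24

11/24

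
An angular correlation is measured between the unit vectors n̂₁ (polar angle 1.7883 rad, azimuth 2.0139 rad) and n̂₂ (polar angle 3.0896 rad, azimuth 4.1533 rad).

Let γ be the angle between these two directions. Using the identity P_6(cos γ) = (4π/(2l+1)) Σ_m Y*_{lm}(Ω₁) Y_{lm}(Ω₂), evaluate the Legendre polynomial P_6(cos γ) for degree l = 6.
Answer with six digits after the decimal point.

-0.104163

Addition theorem: P_6(cos γ) = (4π/13) Σ_m Y*_{lm}(Ω₁) Y_{lm}(Ω₂), m = −6…6:
  term(m=-6) = (0.000000, -0.000000)   from Y*(Ω₁)=(0.370801, -0.194445), Y(Ω₂)=(0.000000, 0.000000)
  term(m=-5) = (-0.000000, 0.000000)   from Y*(Ω₁)=(0.256193, 0.192634), Y(Ω₂)=(0.000000, 0.000001)
  term(m=-4) = (0.000003, 0.000003)   from Y*(Ω₁)=(0.031680, -0.154992), Y(Ω₂)=(-0.000016, 0.000020)
  term(m=-3) = (-0.000235, 0.000032)   from Y*(Ω₁)=(0.316108, -0.077855), Y(Ω₂)=(-0.000724, -0.000077)
  term(m=-2) = (-0.000425, 0.000918)   from Y*(Ω₁)=(-0.045824, -0.056137), Y(Ω₂)=(-0.006105, -0.012555)
  term(m=-1) = (-0.029022, -0.045418)   from Y*(Ω₁)=(0.136760, -0.288172), Y(Ω₂)=(0.089627, -0.143247)
  term(m=+0) = (-0.048398, -0.000000)   from Y*(Ω₁)=(-0.048964, -0.000000), Y(Ω₂)=(0.988439, 0.000000)
  term(m=+1) = (-0.029022, 0.045418)   from Y*(Ω₁)=(-0.136760, -0.288172), Y(Ω₂)=(-0.089627, -0.143247)
  term(m=+2) = (-0.000425, -0.000918)   from Y*(Ω₁)=(-0.045824, 0.056137), Y(Ω₂)=(-0.006105, 0.012555)
  term(m=+3) = (-0.000235, -0.000032)   from Y*(Ω₁)=(-0.316108, -0.077855), Y(Ω₂)=(0.000724, -0.000077)
  term(m=+4) = (0.000003, -0.000003)   from Y*(Ω₁)=(0.031680, 0.154992), Y(Ω₂)=(-0.000016, -0.000020)
  term(m=+5) = (-0.000000, -0.000000)   from Y*(Ω₁)=(-0.256193, 0.192634), Y(Ω₂)=(-0.000000, 0.000001)
  term(m=+6) = (0.000000, 0.000000)   from Y*(Ω₁)=(0.370801, 0.194445), Y(Ω₂)=(0.000000, -0.000000)
Total Σ_m = (-0.107757, 0.000000). Multiply by 0.966644: (-0.104163, 0.000000). P_6(cos γ) = -0.104163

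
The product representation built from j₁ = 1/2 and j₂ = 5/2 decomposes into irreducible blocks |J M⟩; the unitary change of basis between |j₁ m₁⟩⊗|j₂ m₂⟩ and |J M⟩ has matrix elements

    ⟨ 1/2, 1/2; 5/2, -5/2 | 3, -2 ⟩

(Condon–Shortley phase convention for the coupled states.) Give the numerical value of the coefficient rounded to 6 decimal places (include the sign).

+√(1/6) ≈ +0.408248

√[7·0!1!5!/7! · 1!0!0!5!1!5!] = √(2400)
  +(−1)^0/∏(0,0,0,0,1,5)! = 1/120  (running 1/120)
⟨..|..⟩ = √(2400)·(1/120) = +0.408248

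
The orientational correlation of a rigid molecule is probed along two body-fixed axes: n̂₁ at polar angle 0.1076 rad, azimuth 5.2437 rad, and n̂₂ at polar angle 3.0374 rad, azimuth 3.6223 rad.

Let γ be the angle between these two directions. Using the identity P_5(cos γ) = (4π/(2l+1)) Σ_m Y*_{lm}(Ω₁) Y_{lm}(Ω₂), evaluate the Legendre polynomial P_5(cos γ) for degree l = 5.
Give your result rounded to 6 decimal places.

-0.846675

Expand P_5 via completeness: Σ_{m} conj(Y_{5,m}) at Ω₁ times Y_{5,m} at Ω₂ —
  m=-5: (0.000003, 0.000006) × (0.000004, 0.000004) = (-0.000000, 0.000000)  (running Σ = (-0.000000, 0.000000))
  m=-4: (-0.000102, 0.000165) × (0.000059, 0.000160) = (-0.000000, -0.000000)  (running Σ = (-0.000000, -0.000000))
  m=-3: (-0.003382, -0.000078) × (-0.000395, 0.003050) = (0.000002, -0.000010)  (running Σ = (0.000002, -0.000010))
  m=-2: (-0.018584, -0.033367) × (-0.020533, 0.029417) = (0.001363, 0.000138)  (running Σ = (0.001365, 0.000128))
  m=-1: (0.133838, -0.227740) × (-0.227411, 0.118597) = (-0.003427, 0.067663)  (running Σ = (-0.002062, 0.067792))
  m=0: (0.856070, -0.000000) × (-0.860928, 0.000000) = (-0.737015, 0.000000)  (running Σ = (-0.739077, 0.067792))
  m=1: (-0.133838, -0.227740) × (0.227411, 0.118597) = (-0.003427, -0.067663)  (running Σ = (-0.742504, 0.000128))
  m=2: (-0.018584, 0.033367) × (-0.020533, -0.029417) = (0.001363, -0.000138)  (running Σ = (-0.741141, -0.000010))
  m=3: (0.003382, -0.000078) × (0.000395, 0.003050) = (0.000002, 0.000010)  (running Σ = (-0.741139, -0.000000))
  m=4: (-0.000102, -0.000165) × (0.000059, -0.000160) = (-0.000000, 0.000000)  (running Σ = (-0.741139, 0.000000))
  m=5: (-0.000003, 0.000006) × (-0.000004, 0.000004) = (-0.000000, -0.000000)  (running Σ = (-0.741139, 0.000000))
Total Σ_m = (-0.741139, 0.000000). Multiply by 1.142397: (-0.846675, 0.000000). P_5(cos γ) = -0.846675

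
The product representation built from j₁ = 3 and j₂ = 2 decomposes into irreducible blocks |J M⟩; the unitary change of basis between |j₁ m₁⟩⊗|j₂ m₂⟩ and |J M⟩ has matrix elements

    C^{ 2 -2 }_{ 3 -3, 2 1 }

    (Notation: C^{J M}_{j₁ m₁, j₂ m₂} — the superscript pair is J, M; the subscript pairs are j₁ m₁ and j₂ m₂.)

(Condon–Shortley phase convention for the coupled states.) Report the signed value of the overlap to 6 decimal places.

-0.597614  (= −√(5/14))

triangle: 3!*3!*1!/8! = 36/40320
(j±m)!: 0!*6!*3!*1!*0!*4! = 103680
prefactor² = (2J+1)*Δ*N² = 3240/7
  k=3: −1/(3!*0!*3!*0!*0!*1!) = -1/36
Σ = -1/36  ⇒  CG² = 3240/7*(-1/36)² = 5/14
CG = −√(5/14) = -0.597614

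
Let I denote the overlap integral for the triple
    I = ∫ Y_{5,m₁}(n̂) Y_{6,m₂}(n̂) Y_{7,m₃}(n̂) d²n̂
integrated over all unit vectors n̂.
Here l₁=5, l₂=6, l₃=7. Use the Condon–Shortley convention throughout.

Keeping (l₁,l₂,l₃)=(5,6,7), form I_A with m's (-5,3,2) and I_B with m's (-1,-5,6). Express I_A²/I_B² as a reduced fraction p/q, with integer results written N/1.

3087/3146

Shared (l₁,l₂,l₃)=(5,6,7): N and (l;000)² cancel in I_A²/I_B².
A: Δ = 4!·6!·8!/19! = 1/174594420; Racah Σ t=4..4: t=4:+1/12441600 = 1/12441600; ⇒ 3j(5 6 7; -5 3 2)² = 588/46189, sgn -1
B: Δ = 4!·6!·8!/19! = 1/174594420; Racah Σ t=0..1: t=0:+1/87091200 t=1:−1/29030400 = -1/43545600; ⇒ 3j(5 6 7; -1 -5 6)² = 88/6783, sgn +1
I_A²/I_B² = (588/46189)/(88/6783) = 3087/3146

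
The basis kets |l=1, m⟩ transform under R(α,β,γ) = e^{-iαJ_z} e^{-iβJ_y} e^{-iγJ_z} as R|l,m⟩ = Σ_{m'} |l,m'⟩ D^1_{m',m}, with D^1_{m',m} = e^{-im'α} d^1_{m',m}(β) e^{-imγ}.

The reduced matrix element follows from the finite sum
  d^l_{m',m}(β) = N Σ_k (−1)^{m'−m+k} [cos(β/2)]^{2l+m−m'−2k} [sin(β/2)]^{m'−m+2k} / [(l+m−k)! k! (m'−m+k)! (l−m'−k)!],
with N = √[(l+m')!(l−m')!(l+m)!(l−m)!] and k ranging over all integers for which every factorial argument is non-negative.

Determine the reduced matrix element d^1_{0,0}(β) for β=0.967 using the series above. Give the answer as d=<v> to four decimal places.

d^1_{0,0}(β=0.9670) via the finite sum:
c=cos(0.967000/2)=0.885373, s=sin(0.967000/2)=0.464881; N=√[1·1·1·1]=1.000000
The bounds max(0,m−m')=0 and min(l+m,l−m')=1 give 2 terms
  k=0: (−1)^0·1.0000/(1)·0.8854^2·0.4649^0 = +0.783886
  k=1: (−1)^1·1.0000/(1)·0.8854^0·0.4649^2 = -0.216114
d^1_{0,0}(0.9670) = +0.783886 -0.216114 = +0.567772

d=0.5678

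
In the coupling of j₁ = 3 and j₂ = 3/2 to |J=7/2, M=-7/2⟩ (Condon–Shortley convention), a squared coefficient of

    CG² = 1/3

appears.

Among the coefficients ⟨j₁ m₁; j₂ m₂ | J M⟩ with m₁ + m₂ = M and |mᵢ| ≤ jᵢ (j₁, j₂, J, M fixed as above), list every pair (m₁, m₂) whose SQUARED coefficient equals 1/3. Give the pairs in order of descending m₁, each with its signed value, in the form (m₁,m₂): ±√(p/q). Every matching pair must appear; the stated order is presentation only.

Admissible pairs with m₁+m₂ = M = -7/2: (-3,-1/2), (-2,-3/2)
  (m₁,m₂)=(-2,-3/2): CG² = 1/3, CG = +√(1/3)   ← matches the target
  (m₁,m₂)=(-3,-1/2): CG² = 2/3, CG = −√(2/3)
Pairs with CG² = 1/3: (-2,-3/2): +√(1/3)

(-2,-3/2): +√(1/3)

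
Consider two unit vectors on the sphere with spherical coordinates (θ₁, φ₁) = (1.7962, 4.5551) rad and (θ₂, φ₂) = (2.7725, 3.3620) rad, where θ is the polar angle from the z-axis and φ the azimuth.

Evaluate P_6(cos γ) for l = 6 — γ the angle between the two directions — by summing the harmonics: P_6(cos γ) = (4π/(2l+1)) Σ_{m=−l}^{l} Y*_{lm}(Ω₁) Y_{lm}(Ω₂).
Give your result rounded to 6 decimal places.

Summing Y*_{l m}(θ₁,φ₁)·Y_{l m}(θ₂,φ₂) over m ∈ [−6, 6]; prefactor 4π/(2·6+1) = 0.966644:
  [-6]  conj(Y_{6,-6})(Ω₁) = (-0.243067, 0.335438) ; Y_{6,-6}(Ω₂) = (0.000262, -0.001032) ; Δ = (0.000283, 0.000339)
  [-5]  conj(Y_{6,-5})(Ω₁) = (0.232913, 0.232426) ; Y_{6,-5}(Ω₂) = (0.004309, -0.008510) ; Δ = (0.002982, -0.000980)
  [-4]  conj(Y_{6,-4})(Ω₁) = (-0.117302, 0.085375) ; Y_{6,-4}(Ω₂) = (0.032931, -0.039967) ; Δ = (-0.000451, 0.007500)
  [-3]  conj(Y_{6,-3})(Ω₁) = (0.150168, 0.294265) ; Y_{6,-3}(Ω₂) = (0.147882, -0.115062) ; Δ = (0.056066, 0.026238)
  [-2]  conj(Y_{6,-2})(Ω₁) = (-0.053906, 0.017540) ; Y_{6,-2}(Ω₂) = (0.395330, -0.186507) ; Δ = (-0.018039, 0.016988)
  [-1]  conj(Y_{6,-1})(Ω₁) = (0.050381, 0.317664) ; Y_{6,-1}(Ω₂) = (0.523946, -0.117389) ; Δ = (0.063687, 0.160524)
  [+0]  conj(Y_{6,0})(Ω₁) = (-0.032562, -0.000000) ; Y_{6,0}(Ω₂) = (0.001787, 0.000000) ; Δ = (-0.000058, -0.000000)
  [+1]  conj(Y_{6,1})(Ω₁) = (-0.050381, 0.317664) ; Y_{6,1}(Ω₂) = (-0.523946, -0.117389) ; Δ = (0.063687, -0.160524)
  [+2]  conj(Y_{6,2})(Ω₁) = (-0.053906, -0.017540) ; Y_{6,2}(Ω₂) = (0.395330, 0.186507) ; Δ = (-0.018039, -0.016988)
  [+3]  conj(Y_{6,3})(Ω₁) = (-0.150168, 0.294265) ; Y_{6,3}(Ω₂) = (-0.147882, -0.115062) ; Δ = (0.056066, -0.026238)
  [+4]  conj(Y_{6,4})(Ω₁) = (-0.117302, -0.085375) ; Y_{6,4}(Ω₂) = (0.032931, 0.039967) ; Δ = (-0.000451, -0.007500)
  [+5]  conj(Y_{6,5})(Ω₁) = (-0.232913, 0.232426) ; Y_{6,5}(Ω₂) = (-0.004309, -0.008510) ; Δ = (0.002982, 0.000980)
  [+6]  conj(Y_{6,6})(Ω₁) = (-0.243067, -0.335438) ; Y_{6,6}(Ω₂) = (0.000262, 0.001032) ; Δ = (0.000283, -0.000339)
Accumulated sum (0.208996, -0.000000); after 4π/(2l+1) scaling, (0.202025, -0.000000) ⇒ P_6 = 0.202025

0.202025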